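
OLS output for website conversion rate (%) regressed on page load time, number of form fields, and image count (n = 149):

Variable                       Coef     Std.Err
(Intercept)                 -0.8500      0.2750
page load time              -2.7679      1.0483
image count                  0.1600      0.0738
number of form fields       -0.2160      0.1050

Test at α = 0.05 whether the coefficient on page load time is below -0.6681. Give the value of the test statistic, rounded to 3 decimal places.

t = -2.003

Read off: b = -2.7679, SE = 1.0483 for page load time.
H₀: β₁ = -0.6681 vs H₁: β₁ < -0.6681.
t = (-2.7679 − (-0.6681)) / 1.0483 = -2.003.
df = n − k − 1 = 149 − 3 − 1 = 145.
One-sided p ≈ 0.0235, which is < 0.05, so reject H₀.
There is evidence that the true slope on page load time is below -0.6681 % per unit, holding the other predictors fixed.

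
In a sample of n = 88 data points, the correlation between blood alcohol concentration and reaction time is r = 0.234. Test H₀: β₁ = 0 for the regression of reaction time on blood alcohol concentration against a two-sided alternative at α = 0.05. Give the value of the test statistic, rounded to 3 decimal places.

t = 2.232

t = r·√(n − 2)/√(1 − r²) = 0.234·√86/√0.945244 = 2.232.
df = n − 2 = 86.
Two-sided p ≈ 0.0282, which is < 0.05, so reject H₀.
There is evidence of a linear association between blood alcohol concentration and reaction time.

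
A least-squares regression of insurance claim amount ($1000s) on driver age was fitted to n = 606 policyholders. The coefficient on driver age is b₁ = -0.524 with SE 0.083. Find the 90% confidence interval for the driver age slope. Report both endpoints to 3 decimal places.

df = n − 2 = 606 − 2 = 604.
t* = t_{0.05, 604} = 1.64738.
Margin = t* × SE = 1.64738 × 0.083 = 0.13673.
CI: -0.524 ± 0.13673 → (-0.661, -0.387).
With 90% confidence, each one-unit increase in driver age is associated with a change of between -0.661 and -0.387 $1000s in insurance claim amount.

(-0.661, -0.387)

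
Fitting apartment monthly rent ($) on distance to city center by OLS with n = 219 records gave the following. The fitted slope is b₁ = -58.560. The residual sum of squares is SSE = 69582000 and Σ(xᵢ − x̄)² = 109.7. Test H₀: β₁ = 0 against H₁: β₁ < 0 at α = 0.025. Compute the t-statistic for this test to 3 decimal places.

MSE = SSE/(n − 2) = 69582000/217 = 320654.
SE(b₁) = √(MSE/Sₓₓ) = √(320654/109.7) = 54.0649.
t = -58.560 / 54.0649 = -1.083.
df = n − 2 = 217.
One-sided p ≈ 0.1400, which is ≥ 0.025, so fail to reject H₀.
The data do not give significant evidence that the true slope on distance to city center is negative.

t = -1.083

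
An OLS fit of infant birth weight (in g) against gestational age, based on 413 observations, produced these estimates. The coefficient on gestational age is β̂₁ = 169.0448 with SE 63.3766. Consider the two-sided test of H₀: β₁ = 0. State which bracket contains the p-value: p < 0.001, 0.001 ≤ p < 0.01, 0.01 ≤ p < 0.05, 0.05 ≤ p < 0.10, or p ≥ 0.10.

t = 169.0448 / 63.3766 = 2.667.
df = n − 2 = 413 − 2 = 411.
Two-sided p = 2·P(T_{411} > |t|) ≈ 0.0079.
So 0.001 ≤ p < 0.01.

0.001 ≤ p < 0.01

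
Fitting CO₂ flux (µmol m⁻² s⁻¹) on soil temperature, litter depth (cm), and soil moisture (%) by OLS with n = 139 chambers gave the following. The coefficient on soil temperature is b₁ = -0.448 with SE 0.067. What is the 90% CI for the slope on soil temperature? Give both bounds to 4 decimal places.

df = n − k − 1 = 139 − 3 − 1 = 135.
t* = t_{0.05, 135} = 1.656219.
Margin = t* × SE = 1.656219 × 0.067 = 0.110967.
CI: -0.448 ± 0.110967 → (-0.5590, -0.3370).
With 90% confidence, each one-unit increase in soil temperature is associated with a change of between -0.5590 and -0.3370 µmol m⁻² s⁻¹ in CO₂ flux, holding the other predictors fixed.

(-0.5590, -0.3370)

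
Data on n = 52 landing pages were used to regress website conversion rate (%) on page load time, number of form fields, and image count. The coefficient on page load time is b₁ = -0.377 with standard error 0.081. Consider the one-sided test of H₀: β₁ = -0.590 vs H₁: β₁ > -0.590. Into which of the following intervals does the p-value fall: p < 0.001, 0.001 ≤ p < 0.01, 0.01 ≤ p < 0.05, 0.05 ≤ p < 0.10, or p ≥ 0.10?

0.001 ≤ p < 0.01

t = (-0.377 − (-0.590)) / 0.081 = 2.630.
df = n − k − 1 = 52 − 3 − 1 = 48.
One-sided p = P(T_{48} > t) ≈ 0.0057.
So 0.001 ≤ p < 0.01.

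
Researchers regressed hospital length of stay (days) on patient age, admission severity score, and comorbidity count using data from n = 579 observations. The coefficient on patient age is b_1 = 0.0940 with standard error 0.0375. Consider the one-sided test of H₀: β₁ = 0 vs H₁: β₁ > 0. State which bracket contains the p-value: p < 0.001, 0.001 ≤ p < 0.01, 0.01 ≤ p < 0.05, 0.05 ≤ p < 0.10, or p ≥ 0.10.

t = 0.0940 / 0.0375 = 2.507.
df = n − k − 1 = 579 − 3 − 1 = 575.
One-sided p = P(T_{575} > t) ≈ 0.0062.
So 0.001 ≤ p < 0.01.

0.001 ≤ p < 0.01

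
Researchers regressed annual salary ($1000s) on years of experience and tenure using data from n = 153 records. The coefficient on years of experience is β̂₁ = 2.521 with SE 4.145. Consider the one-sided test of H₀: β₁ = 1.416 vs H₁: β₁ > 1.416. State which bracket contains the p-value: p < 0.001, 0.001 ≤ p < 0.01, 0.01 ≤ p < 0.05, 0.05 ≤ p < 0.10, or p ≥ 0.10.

p ≥ 0.10

t = (2.521 − 1.416) / 4.145 = 0.267.
df = n − k − 1 = 153 − 2 − 1 = 150.
One-sided p = P(T_{150} > t) ≈ 0.3951.
So p ≥ 0.10.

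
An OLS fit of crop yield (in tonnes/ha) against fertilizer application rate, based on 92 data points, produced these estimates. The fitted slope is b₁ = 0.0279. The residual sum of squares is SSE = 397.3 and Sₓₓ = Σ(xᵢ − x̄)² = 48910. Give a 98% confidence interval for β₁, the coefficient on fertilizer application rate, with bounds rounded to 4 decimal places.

(0.0054, 0.0504)

MSE = SSE/(n − 2) = 397.3/90 = 4.41444.
SE(b₁) = √(MSE/Sₓₓ) = √(4.41444/48910) = 0.00950034.
df = n − 2 = 90.
t* = t_{0.01, 90} = 2.368497.
Margin = t* × SE = 2.368497 × 0.00950034 = 0.022502.
CI: 0.0279 ± 0.022502 → (0.0054, 0.0504).
With 98% confidence, each one-unit increase in fertilizer application rate is associated with a change of between 0.0054 and 0.0504 tonnes/ha in crop yield.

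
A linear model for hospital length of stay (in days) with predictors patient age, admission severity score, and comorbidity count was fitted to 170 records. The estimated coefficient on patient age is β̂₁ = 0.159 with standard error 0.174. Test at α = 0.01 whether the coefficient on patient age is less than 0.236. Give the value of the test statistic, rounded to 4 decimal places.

H₀: β₁ = 0.236 vs H₁: β₁ < 0.236.
t = (β̂₁ − β₁⁰)/SE = (0.159 − 0.236) / 0.174 = -0.4425.
df = n − k − 1 = 170 − 3 − 1 = 166.
One-sided p ≈ 0.3293, which is ≥ 0.01, so fail to reject H₀.
The data do not give significant evidence that the true slope on patient age is below 0.236 days per unit, holding the other predictors fixed.

t = -0.4425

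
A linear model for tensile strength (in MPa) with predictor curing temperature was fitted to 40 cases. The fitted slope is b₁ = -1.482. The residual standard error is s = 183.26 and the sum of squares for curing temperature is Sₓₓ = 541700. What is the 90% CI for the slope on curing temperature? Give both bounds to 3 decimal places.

SE(b₁) = s/√Sₓₓ = 183.26/√541700 = 0.248994.
df = n − 2 = 38.
t* = t_{0.05, 38} = 1.685954.
Margin = t* × SE = 1.685954 × 0.248994 = 0.41979.
CI: -1.482 ± 0.41979 → (-1.902, -1.062).
With 90% confidence, each one-unit increase in curing temperature is associated with a change of between -1.902 and -1.062 MPa in tensile strength.

(-1.902, -1.062)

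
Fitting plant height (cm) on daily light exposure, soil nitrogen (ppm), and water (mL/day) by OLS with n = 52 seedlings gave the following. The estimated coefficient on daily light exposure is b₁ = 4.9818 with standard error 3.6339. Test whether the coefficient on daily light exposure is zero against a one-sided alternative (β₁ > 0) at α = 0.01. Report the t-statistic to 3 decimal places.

t = 1.371

H₀: β₁ = 0 vs H₁: β₁ > 0.
t = (b₁ − β₁⁰)/SE = 4.9818 / 3.6339 = 1.371.
df = n − k − 1 = 52 − 3 − 1 = 48.
One-sided p ≈ 0.0884, which is ≥ 0.01, so fail to reject H₀.
The data do not give significant evidence that the true slope on daily light exposure is positive, holding the other predictors fixed.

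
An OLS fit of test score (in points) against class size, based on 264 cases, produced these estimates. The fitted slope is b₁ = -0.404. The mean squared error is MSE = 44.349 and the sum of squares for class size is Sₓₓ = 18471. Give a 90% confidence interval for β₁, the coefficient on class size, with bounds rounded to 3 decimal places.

SE(b₁) = √(MSE/Sₓₓ) = √(44.349/18471) = 0.0490001.
df = n − 2 = 262.
t* = t_{0.05, 262} = 1.65069.
Margin = t* × SE = 1.65069 × 0.0490001 = 0.08088.
CI: -0.404 ± 0.08088 → (-0.485, -0.323).
With 90% confidence, each one-unit increase in class size is associated with a change of between -0.485 and -0.323 points in test score.

(-0.485, -0.323)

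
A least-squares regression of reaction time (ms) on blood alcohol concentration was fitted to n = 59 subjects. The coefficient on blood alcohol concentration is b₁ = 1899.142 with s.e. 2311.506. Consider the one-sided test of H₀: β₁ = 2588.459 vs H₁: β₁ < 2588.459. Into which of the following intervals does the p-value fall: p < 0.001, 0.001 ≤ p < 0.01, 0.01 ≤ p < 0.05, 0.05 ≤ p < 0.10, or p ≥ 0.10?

p ≥ 0.10

t = (1899.142 − 2588.459) / 2311.506 = -0.298.
df = n − 2 = 59 − 2 = 57.
One-sided p = P(T_{57} < t) ≈ 0.3833.
So p ≥ 0.10.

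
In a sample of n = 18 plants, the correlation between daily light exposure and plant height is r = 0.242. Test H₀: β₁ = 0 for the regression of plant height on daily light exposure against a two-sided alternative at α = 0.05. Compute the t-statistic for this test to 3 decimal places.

t = r·√(n − 2)/√(1 − r²) = 0.242·√16/√0.941436 = 0.998.
df = n − 2 = 16.
Two-sided p ≈ 0.3333, which is ≥ 0.05, so fail to reject H₀.
The data do not give significant evidence of a linear association between daily light exposure and plant height.

t = 0.998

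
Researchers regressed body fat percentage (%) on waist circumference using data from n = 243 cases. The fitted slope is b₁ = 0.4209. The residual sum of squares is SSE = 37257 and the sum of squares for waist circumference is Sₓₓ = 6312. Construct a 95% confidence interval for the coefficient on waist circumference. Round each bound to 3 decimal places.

MSE = SSE/(n − 2) = 37257/241 = 154.593.
SE(b₁) = √(MSE/Sₓₓ) = √(154.593/6312) = 0.156499.
df = n − 2 = 241.
t* = t_{0.025, 241} = 1.969856.
Margin = t* × SE = 1.969856 × 0.156499 = 0.30828.
CI: 0.4209 ± 0.30828 → (0.113, 0.729).
With 95% confidence, each one-unit increase in waist circumference is associated with a change of between 0.113 and 0.729 % in body fat percentage.

(0.113, 0.729)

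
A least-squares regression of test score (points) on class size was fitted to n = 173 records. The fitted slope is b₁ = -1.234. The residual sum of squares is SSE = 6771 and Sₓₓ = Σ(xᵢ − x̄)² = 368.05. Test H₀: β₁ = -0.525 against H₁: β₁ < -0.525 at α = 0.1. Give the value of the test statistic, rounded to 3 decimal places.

t = -2.162

MSE = SSE/(n − 2) = 6771/171 = 39.5965.
SE(b₁) = √(MSE/Sₓₓ) = √(39.5965/368.05) = 0.328001.
t = (-1.234 − (-0.525)) / 0.328001 = -2.162.
df = n − 2 = 171.
One-sided p ≈ 0.0160, which is < 0.1, so reject H₀.
There is evidence that the true slope on class size is below -0.525 points per unit.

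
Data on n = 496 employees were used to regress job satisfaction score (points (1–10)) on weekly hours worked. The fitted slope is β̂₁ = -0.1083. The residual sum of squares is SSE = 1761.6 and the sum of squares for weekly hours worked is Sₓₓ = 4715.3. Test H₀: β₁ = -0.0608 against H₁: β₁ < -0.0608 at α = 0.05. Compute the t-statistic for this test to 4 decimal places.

t = -1.7273

MSE = SSE/(n − 2) = 1761.6/494 = 3.56599.
SE(β̂₁) = √(MSE/Sₓₓ) = √(3.56599/4715.3) = 0.0275002.
t = (-0.1083 − (-0.0608)) / 0.0275002 = -1.7273.
df = n − 2 = 494.
One-sided p ≈ 0.0424, which is < 0.05, so reject H₀.
There is evidence that the true slope on weekly hours worked is below -0.0608 points (1–10) per unit.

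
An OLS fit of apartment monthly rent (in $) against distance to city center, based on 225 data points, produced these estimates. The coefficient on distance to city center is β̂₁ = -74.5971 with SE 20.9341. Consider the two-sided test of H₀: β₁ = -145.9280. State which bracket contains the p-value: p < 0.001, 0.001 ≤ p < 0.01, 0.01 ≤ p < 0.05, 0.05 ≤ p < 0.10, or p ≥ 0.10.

p < 0.001

t = (-74.5971 − (-145.9280)) / 20.9341 = 3.407.
df = n − 2 = 225 − 2 = 223.
Two-sided p = 2·P(T_{223} > |t|) ≈ 0.0008.
So p < 0.001.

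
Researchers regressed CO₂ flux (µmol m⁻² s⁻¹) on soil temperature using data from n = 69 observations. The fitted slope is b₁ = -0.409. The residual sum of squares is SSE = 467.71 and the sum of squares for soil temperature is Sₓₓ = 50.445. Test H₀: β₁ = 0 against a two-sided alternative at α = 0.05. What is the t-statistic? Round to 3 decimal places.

MSE = SSE/(n − 2) = 467.71/67 = 6.98075.
SE(b₁) = √(MSE/Sₓₓ) = √(6.98075/50.445) = 0.371999.
t = -0.409 / 0.371999 = -1.099.
df = n − 2 = 67.
Two-sided p ≈ 0.2755, which is ≥ 0.05, so fail to reject H₀.
The data do not give significant evidence of an association between soil temperature and CO₂ flux.

t = -1.099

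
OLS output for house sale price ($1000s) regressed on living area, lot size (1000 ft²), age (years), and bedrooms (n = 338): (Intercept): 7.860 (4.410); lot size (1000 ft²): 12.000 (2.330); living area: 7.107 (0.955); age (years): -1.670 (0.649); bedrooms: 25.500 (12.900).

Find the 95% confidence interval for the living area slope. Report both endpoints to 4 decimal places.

Read off: b = 7.107, SE = 0.955 for living area.
df = n − k − 1 = 338 − 4 − 1 = 333.
t* = t_{0.025, 333} = 1.967113.
Margin = t* × SE = 1.967113 × 0.955 = 1.878593.
CI: 7.107 ± 1.878593 → (5.2284, 8.9856).

(5.2284, 8.9856)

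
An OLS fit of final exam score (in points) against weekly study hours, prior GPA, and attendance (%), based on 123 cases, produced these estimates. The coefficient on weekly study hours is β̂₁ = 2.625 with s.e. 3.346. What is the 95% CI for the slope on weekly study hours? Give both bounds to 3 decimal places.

(-4.000, 9.250)

df = n − k − 1 = 123 − 3 − 1 = 119.
t* = t_{0.025, 119} = 1.9801.
Margin = t* × SE = 1.9801 × 3.346 = 6.62541.
CI: 2.625 ± 6.62541 → (-4.000, 9.250).
With 95% confidence, each one-unit increase in weekly study hours is associated with a change of between -4.000 and 9.250 points in final exam score, holding the other predictors fixed.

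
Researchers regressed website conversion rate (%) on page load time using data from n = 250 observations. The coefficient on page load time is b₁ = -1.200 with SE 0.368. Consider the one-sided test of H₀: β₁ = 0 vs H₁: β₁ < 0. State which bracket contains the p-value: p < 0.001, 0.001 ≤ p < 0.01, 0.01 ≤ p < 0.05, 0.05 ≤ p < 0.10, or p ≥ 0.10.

t = -1.200 / 0.368 = -3.261.
df = n − 2 = 250 − 2 = 248.
One-sided p = P(T_{248} < t) ≈ 0.0006.
So p < 0.001.

p < 0.001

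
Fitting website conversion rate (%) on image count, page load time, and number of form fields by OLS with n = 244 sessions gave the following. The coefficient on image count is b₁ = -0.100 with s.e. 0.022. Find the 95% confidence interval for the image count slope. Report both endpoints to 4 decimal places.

df = n − k − 1 = 244 − 3 − 1 = 240.
t* = t_{0.025, 240} = 1.969898.
Margin = t* × SE = 1.969898 × 0.022 = 0.043338.
CI: -0.100 ± 0.043338 → (-0.1433, -0.0567).
With 95% confidence, each one-unit increase in image count is associated with a change of between -0.1433 and -0.0567 % in website conversion rate, holding the other predictors fixed.

(-0.1433, -0.0567)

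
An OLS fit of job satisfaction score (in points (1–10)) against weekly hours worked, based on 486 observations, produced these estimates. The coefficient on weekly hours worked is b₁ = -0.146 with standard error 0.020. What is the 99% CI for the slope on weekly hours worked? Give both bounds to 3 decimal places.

(-0.198, -0.094)

df = n − 2 = 486 − 2 = 484.
t* = t_{0.005, 484} = 2.586025.
Margin = t* × SE = 2.586025 × 0.020 = 0.05172.
CI: -0.146 ± 0.05172 → (-0.198, -0.094).
With 99% confidence, each one-unit increase in weekly hours worked is associated with a change of between -0.198 and -0.094 points (1–10) in job satisfaction score.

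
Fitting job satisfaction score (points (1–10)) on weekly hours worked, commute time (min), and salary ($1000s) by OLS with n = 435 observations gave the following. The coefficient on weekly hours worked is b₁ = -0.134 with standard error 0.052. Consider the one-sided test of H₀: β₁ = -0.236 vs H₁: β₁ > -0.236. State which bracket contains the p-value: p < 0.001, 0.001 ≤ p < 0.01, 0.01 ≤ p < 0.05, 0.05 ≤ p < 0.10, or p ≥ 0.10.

t = (-0.134 − (-0.236)) / 0.052 = 1.962.
df = n − k − 1 = 435 − 3 − 1 = 431.
One-sided p = P(T_{431} > t) ≈ 0.0252.
So 0.01 ≤ p < 0.05.

0.01 ≤ p < 0.05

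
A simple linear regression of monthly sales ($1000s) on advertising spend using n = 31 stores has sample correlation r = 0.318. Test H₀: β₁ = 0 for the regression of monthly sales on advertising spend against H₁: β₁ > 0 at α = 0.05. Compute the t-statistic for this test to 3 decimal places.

t = r·√(n − 2)/√(1 − r²) = 0.318·√29/√0.898876 = 1.806.
df = n − 2 = 29.
One-sided p ≈ 0.0406, which is < 0.05, so reject H₀.
There is evidence of a linear association between advertising spend and monthly sales.

t = 1.806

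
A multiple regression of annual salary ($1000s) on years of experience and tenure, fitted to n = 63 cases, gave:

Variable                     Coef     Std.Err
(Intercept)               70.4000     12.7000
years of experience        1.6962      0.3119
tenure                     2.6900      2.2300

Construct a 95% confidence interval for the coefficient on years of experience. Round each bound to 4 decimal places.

Read off: b = 1.6962, SE = 0.3119 for years of experience.
df = n − k − 1 = 63 − 2 − 1 = 60.
t* = t_{0.025, 60} = 2.000298.
Margin = t* × SE = 2.000298 × 0.3119 = 0.623893.
CI: 1.6962 ± 0.623893 → (1.0723, 2.3201).

(1.0723, 2.3201)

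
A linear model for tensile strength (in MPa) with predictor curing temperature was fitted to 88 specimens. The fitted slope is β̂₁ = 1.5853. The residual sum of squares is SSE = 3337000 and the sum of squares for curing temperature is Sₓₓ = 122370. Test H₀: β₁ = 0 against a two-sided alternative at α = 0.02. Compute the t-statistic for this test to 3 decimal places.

t = 2.815

MSE = SSE/(n − 2) = 3337000/86 = 38802.3.
SE(β̂₁) = √(MSE/Sₓₓ) = √(38802.3/122370) = 0.563108.
t = 1.5853 / 0.563108 = 2.815.
df = n − 2 = 86.
Two-sided p ≈ 0.0060, which is < 0.02, so reject H₀.
There is evidence that curing temperature is associated with tensile strength.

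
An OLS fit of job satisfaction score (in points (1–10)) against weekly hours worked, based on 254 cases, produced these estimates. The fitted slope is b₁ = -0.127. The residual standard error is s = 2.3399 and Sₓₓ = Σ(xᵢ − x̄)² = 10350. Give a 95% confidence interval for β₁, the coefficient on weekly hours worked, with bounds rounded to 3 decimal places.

SE(b₁) = s/√Sₓₓ = 2.3399/√10350 = 0.023.
df = n − 2 = 252.
t* = t_{0.025, 252} = 1.969422.
Margin = t* × SE = 1.969422 × 0.023 = 0.04530.
CI: -0.127 ± 0.04530 → (-0.172, -0.082).
With 95% confidence, each one-unit increase in weekly hours worked is associated with a change of between -0.172 and -0.082 points (1–10) in job satisfaction score.

(-0.172, -0.082)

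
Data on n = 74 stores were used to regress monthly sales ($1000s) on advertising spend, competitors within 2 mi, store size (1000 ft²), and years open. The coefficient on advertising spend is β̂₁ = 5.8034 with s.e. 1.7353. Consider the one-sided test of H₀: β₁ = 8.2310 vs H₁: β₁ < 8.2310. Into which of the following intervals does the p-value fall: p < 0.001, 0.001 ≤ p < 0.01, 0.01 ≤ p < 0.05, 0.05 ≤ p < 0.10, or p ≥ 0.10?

0.05 ≤ p < 0.10

t = (5.8034 − 8.2310) / 1.7353 = -1.399.
df = n − k − 1 = 74 − 4 − 1 = 69.
One-sided p = P(T_{69} < t) ≈ 0.0832.
So 0.05 ≤ p < 0.10.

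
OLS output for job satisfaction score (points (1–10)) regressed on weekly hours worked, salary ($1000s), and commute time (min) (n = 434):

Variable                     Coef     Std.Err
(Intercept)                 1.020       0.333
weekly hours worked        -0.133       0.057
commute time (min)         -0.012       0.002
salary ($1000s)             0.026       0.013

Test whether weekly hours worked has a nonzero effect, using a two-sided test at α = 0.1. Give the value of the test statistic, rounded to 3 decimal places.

Read off: b = -0.133, SE = 0.057 for weekly hours worked.
H₀: β₁ = 0 vs H₁: β₁ ≠ 0.
t = -0.133 / 0.057 = -2.333.
df = n − k − 1 = 434 − 3 − 1 = 430.
Two-sided p ≈ 0.0201, which is < 0.1, so reject H₀.
There is evidence that weekly hours worked is associated with job satisfaction score, holding the other predictors fixed.

t = -2.333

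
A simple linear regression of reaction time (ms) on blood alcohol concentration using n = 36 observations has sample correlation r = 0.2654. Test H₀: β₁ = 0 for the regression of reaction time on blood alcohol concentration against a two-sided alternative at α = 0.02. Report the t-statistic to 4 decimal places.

t = 1.6051

t = r·√(n − 2)/√(1 − r²) = 0.2654·√34/√0.929563 = 1.6051.
df = n − 2 = 34.
Two-sided p ≈ 0.1177, which is ≥ 0.02, so fail to reject H₀.
The data do not give significant evidence of a linear association between blood alcohol concentration and reaction time.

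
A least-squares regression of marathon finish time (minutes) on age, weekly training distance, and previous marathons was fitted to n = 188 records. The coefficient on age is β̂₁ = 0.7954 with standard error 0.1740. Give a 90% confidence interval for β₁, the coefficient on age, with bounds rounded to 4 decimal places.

df = n − k − 1 = 188 − 3 − 1 = 184.
t* = t_{0.05, 184} = 1.653177.
Margin = t* × SE = 1.653177 × 0.1740 = 0.287653.
CI: 0.7954 ± 0.287653 → (0.5077, 1.0831).
With 90% confidence, each one-unit increase in age is associated with a change of between 0.5077 and 1.0831 minutes in marathon finish time, holding the other predictors fixed.

(0.5077, 1.0831)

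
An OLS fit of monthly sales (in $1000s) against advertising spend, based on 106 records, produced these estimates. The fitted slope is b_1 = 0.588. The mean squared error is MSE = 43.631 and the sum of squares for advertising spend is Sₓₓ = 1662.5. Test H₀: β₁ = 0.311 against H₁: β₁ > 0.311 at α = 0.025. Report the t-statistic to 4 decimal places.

t = 1.7099

SE(b_1) = √(MSE/Sₓₓ) = √(43.631/1662.5) = 0.162001.
t = (0.588 − 0.311) / 0.162001 = 1.7099.
df = n − 2 = 104.
One-sided p ≈ 0.0451, which is ≥ 0.025, so fail to reject H₀.
The data do not give significant evidence that the true slope on advertising spend exceeds 0.311 $1000s per unit.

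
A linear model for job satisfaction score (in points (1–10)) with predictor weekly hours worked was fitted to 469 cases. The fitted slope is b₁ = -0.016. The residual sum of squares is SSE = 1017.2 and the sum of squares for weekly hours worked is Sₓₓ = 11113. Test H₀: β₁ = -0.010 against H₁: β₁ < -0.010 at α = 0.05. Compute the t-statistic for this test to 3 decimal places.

t = -0.429

MSE = SSE/(n − 2) = 1017.2/467 = 2.17816.
SE(b₁) = √(MSE/Sₓₓ) = √(2.17816/11113) = 0.014.
t = (-0.016 − (-0.010)) / 0.014 = -0.429.
df = n − 2 = 467.
One-sided p ≈ 0.3342, which is ≥ 0.05, so fail to reject H₀.
The data do not give significant evidence that the true slope on weekly hours worked is below -0.010 points (1–10) per unit.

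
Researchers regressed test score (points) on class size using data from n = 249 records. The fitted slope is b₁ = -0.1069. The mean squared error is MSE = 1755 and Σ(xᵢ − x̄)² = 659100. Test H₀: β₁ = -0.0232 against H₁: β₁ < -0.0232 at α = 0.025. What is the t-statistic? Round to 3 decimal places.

t = -1.622

SE(b₁) = √(MSE/Sₓₓ) = √(1755/659100) = 0.0516016.
t = (-0.1069 − (-0.0232)) / 0.0516016 = -1.622.
df = n − 2 = 247.
One-sided p ≈ 0.0530, which is ≥ 0.025, so fail to reject H₀.
The data do not give significant evidence that the true slope on class size is below -0.0232 points per unit.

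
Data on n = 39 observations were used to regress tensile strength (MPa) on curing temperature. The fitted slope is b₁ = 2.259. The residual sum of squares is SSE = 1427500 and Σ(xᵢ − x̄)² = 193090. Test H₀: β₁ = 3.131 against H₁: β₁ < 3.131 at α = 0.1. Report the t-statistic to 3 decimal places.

MSE = SSE/(n − 2) = 1427500/37 = 38581.1.
SE(b₁) = √(MSE/Sₓₓ) = √(38581.1/193090) = 0.447.
t = (2.259 − 3.131) / 0.447 = -1.951.
df = n − 2 = 37.
One-sided p ≈ 0.0293, which is < 0.1, so reject H₀.
There is evidence that the true slope on curing temperature is below 3.131 MPa per unit.

t = -1.951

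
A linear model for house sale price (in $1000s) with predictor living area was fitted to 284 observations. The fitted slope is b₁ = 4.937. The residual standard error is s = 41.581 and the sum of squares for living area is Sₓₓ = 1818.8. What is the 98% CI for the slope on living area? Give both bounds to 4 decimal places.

(2.6559, 7.2181)

SE(b₁) = s/√Sₓₓ = 41.581/√1818.8 = 0.974995.
df = n − 2 = 282.
t* = t_{0.01, 282} = 2.339644.
Margin = t* × SE = 2.339644 × 0.974995 = 2.281141.
CI: 4.937 ± 2.281141 → (2.6559, 7.2181).
With 98% confidence, each one-unit increase in living area is associated with a change of between 2.6559 and 7.2181 $1000s in house sale price.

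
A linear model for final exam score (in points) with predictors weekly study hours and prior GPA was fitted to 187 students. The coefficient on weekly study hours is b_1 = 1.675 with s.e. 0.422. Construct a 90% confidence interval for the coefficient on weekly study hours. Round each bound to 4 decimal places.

(0.9774, 2.3726)

df = n − k − 1 = 187 − 2 − 1 = 184.
t* = t_{0.05, 184} = 1.653177.
Margin = t* × SE = 1.653177 × 0.422 = 0.697641.
CI: 1.675 ± 0.697641 → (0.9774, 2.3726).
With 90% confidence, each one-unit increase in weekly study hours is associated with a change of between 0.9774 and 2.3726 points in final exam score, holding the other predictors fixed.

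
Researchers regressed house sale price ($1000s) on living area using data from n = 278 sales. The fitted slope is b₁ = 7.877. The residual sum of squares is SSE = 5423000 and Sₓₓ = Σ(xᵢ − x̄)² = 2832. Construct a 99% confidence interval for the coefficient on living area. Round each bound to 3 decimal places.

(1.045, 14.709)

MSE = SSE/(n − 2) = 5423000/276 = 19648.6.
SE(b₁) = √(MSE/Sₓₓ) = √(19648.6/2832) = 2.63402.
df = n − 2 = 276.
t* = t_{0.005, 276} = 2.593759.
Margin = t* × SE = 2.593759 × 2.63402 = 6.83201.
CI: 7.877 ± 6.83201 → (1.045, 14.709).
With 99% confidence, each one-unit increase in living area is associated with a change of between 1.045 and 14.709 $1000s in house sale price.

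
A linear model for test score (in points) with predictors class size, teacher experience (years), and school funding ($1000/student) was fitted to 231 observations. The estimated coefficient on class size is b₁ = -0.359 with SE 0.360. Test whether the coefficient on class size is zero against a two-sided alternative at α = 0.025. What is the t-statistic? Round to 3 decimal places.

H₀: β₁ = 0 vs H₁: β₁ ≠ 0.
t = (b₁ − β₁⁰)/SE = -0.359 / 0.360 = -0.997.
df = n − k − 1 = 231 − 3 − 1 = 227.
Two-sided p ≈ 0.3197, which is ≥ 0.025, so fail to reject H₀.
The data do not give significant evidence of an association between class size and test score, after adjusting for the other predictors.

t = -0.997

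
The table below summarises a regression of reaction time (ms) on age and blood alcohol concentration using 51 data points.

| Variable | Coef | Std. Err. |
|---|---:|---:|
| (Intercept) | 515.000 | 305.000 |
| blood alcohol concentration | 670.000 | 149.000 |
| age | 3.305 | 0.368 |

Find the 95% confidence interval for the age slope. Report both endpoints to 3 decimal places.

Read off: b = 3.305, SE = 0.368 for age.
df = n − k − 1 = 51 − 2 − 1 = 48.
t* = t_{0.025, 48} = 2.010635.
Margin = t* × SE = 2.010635 × 0.368 = 0.73991.
CI: 3.305 ± 0.73991 → (2.565, 4.045).

(2.565, 4.045)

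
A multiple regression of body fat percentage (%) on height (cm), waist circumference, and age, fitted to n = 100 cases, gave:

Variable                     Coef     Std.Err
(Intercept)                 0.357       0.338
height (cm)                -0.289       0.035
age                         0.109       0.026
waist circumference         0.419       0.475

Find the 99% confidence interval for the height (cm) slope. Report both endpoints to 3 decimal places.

(-0.381, -0.197)

Read off: b = -0.289, SE = 0.035 for height (cm).
df = n − k − 1 = 100 − 3 − 1 = 96.
t* = t_{0.005, 96} = 2.628016.
Margin = t* × SE = 2.628016 × 0.035 = 0.09198.
CI: -0.289 ± 0.09198 → (-0.381, -0.197).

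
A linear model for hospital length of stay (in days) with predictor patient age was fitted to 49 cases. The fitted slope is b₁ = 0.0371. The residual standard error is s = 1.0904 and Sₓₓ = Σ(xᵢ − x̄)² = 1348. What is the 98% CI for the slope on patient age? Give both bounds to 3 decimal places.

SE(b₁) = s/√Sₓₓ = 1.0904/√1348 = 0.0296989.
df = n − 2 = 47.
t* = t_{0.01, 47} = 2.408345.
Margin = t* × SE = 2.408345 × 0.0296989 = 0.07153.
CI: 0.0371 ± 0.07153 → (-0.034, 0.109).
With 98% confidence, each one-unit increase in patient age is associated with a change of between -0.034 and 0.109 days in hospital length of stay.

(-0.034, 0.109)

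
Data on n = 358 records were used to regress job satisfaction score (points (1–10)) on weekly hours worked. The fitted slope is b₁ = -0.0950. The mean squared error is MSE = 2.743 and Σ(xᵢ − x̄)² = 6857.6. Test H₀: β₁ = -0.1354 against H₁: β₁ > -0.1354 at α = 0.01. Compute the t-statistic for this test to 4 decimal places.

SE(b₁) = √(MSE/Sₓₓ) = √(2.743/6857.6) = 0.0199999.
t = (-0.0950 − (-0.1354)) / 0.0199999 = 2.0200.
df = n − 2 = 356.
One-sided p ≈ 0.0221, which is ≥ 0.01, so fail to reject H₀.
The data do not give significant evidence that the true slope on weekly hours worked exceeds -0.1354 points (1–10) per unit.

t = 2.0200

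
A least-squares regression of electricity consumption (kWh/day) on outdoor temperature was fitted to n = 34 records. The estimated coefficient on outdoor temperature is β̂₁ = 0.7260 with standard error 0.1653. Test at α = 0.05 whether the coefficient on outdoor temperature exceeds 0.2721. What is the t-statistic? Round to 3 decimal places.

t = 2.746

H₀: β₁ = 0.2721 vs H₁: β₁ > 0.2721.
t = (β̂₁ − β₁⁰)/SE = (0.7260 − 0.2721) / 0.1653 = 2.746.
df = n − 2 = 34 − 2 = 32.
One-sided p ≈ 0.0049, which is < 0.05, so reject H₀.
There is evidence that the true slope on outdoor temperature exceeds 0.2721 kWh/day per unit.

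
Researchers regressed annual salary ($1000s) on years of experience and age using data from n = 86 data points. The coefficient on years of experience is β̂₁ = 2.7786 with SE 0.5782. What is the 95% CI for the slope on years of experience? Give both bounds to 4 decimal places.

df = n − k − 1 = 86 − 2 − 1 = 83.
t* = t_{0.025, 83} = 1.98896.
Margin = t* × SE = 1.98896 × 0.5782 = 1.150017.
CI: 2.7786 ± 1.150017 → (1.6286, 3.9286).
With 95% confidence, each one-unit increase in years of experience is associated with a change of between 1.6286 and 3.9286 $1000s in annual salary, holding the other predictors fixed.

(1.6286, 3.9286)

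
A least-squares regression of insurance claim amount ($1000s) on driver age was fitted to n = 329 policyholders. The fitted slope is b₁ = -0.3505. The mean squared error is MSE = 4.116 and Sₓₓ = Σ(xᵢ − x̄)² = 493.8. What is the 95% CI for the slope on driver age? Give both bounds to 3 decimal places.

(-0.530, -0.171)

SE(b₁) = √(MSE/Sₓₓ) = √(4.116/493.8) = 0.0912982.
df = n − 2 = 327.
t* = t_{0.025, 327} = 1.967245.
Margin = t* × SE = 1.967245 × 0.0912982 = 0.17961.
CI: -0.3505 ± 0.17961 → (-0.530, -0.171).
With 95% confidence, each one-unit increase in driver age is associated with a change of between -0.530 and -0.171 $1000s in insurance claim amount.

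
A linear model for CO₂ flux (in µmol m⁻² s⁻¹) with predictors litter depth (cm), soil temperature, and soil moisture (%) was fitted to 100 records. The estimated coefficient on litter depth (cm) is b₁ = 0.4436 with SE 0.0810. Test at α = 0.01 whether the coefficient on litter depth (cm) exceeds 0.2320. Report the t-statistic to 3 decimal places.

H₀: β₁ = 0.2320 vs H₁: β₁ > 0.2320.
t = (b₁ − β₁⁰)/SE = (0.4436 − 0.2320) / 0.0810 = 2.612.
df = n − k − 1 = 100 − 3 − 1 = 96.
One-sided p ≈ 0.0052, which is < 0.01, so reject H₀.
There is evidence that the true slope on litter depth (cm) exceeds 0.2320 µmol m⁻² s⁻¹ per unit, holding the other predictors fixed.

t = 2.612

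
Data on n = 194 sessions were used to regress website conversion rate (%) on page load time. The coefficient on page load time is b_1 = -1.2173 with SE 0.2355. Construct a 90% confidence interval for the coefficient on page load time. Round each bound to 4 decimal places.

(-1.6065, -0.8281)

df = n − 2 = 194 − 2 = 192.
t* = t_{0.05, 192} = 1.652829.
Margin = t* × SE = 1.652829 × 0.2355 = 0.389241.
CI: -1.2173 ± 0.389241 → (-1.6065, -0.8281).
With 90% confidence, each one-unit increase in page load time is associated with a change of between -1.6065 and -0.8281 % in website conversion rate.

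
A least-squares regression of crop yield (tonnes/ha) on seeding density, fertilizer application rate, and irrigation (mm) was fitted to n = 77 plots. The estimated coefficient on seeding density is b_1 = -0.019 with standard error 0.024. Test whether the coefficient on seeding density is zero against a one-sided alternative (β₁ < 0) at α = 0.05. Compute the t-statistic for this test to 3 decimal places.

H₀: β₁ = 0 vs H₁: β₁ < 0.
t = (b_1 − β₁⁰)/SE = -0.019 / 0.024 = -0.792.
df = n − k − 1 = 77 − 3 − 1 = 73.
One-sided p ≈ 0.2156, which is ≥ 0.05, so fail to reject H₀.
The data do not give significant evidence that the true slope on seeding density is negative, holding the other predictors fixed.

t = -0.792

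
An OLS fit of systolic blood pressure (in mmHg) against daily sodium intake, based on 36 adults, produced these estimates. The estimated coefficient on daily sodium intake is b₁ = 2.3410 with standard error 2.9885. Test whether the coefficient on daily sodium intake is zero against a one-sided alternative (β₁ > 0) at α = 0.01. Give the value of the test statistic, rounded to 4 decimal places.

t = 0.7833

H₀: β₁ = 0 vs H₁: β₁ > 0.
t = (b₁ − β₁⁰)/SE = 2.3410 / 2.9885 = 0.7833.
df = n − 2 = 36 − 2 = 34.
One-sided p ≈ 0.2194, which is ≥ 0.01, so fail to reject H₀.
The data do not give significant evidence that the true slope on daily sodium intake is positive.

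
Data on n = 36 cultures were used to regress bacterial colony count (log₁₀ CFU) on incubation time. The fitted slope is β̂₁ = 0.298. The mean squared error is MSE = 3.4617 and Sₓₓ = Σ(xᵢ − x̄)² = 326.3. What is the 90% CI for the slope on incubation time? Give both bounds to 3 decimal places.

SE(β̂₁) = √(MSE/Sₓₓ) = √(3.4617/326.3) = 0.103.
df = n − 2 = 34.
t* = t_{0.05, 34} = 1.690924.
Margin = t* × SE = 1.690924 × 0.103 = 0.17416.
CI: 0.298 ± 0.17416 → (0.124, 0.472).
With 90% confidence, each one-unit increase in incubation time is associated with a change of between 0.124 and 0.472 log₁₀ CFU in bacterial colony count.

(0.124, 0.472)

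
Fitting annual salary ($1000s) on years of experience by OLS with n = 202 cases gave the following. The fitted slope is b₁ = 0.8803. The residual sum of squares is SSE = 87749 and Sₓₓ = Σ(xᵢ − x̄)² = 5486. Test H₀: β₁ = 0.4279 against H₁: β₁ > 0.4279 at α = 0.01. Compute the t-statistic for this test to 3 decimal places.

t = 1.600

MSE = SSE/(n − 2) = 87749/200 = 438.745.
SE(b₁) = √(MSE/Sₓₓ) = √(438.745/5486) = 0.282799.
t = (0.8803 − 0.4279) / 0.282799 = 1.600.
df = n − 2 = 200.
One-sided p ≈ 0.0556, which is ≥ 0.01, so fail to reject H₀.
The data do not give significant evidence that the true slope on years of experience exceeds 0.4279 $1000s per unit.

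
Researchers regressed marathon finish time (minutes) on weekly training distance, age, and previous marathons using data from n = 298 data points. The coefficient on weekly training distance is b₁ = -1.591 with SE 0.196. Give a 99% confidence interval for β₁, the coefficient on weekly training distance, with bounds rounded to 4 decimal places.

df = n − k − 1 = 298 − 3 − 1 = 294.
t* = t_{0.005, 294} = 2.592655.
Margin = t* × SE = 2.592655 × 0.196 = 0.508160.
CI: -1.591 ± 0.508160 → (-2.0992, -1.0828).
With 99% confidence, each one-unit increase in weekly training distance is associated with a change of between -2.0992 and -1.0828 minutes in marathon finish time, holding the other predictors fixed.

(-2.0992, -1.0828)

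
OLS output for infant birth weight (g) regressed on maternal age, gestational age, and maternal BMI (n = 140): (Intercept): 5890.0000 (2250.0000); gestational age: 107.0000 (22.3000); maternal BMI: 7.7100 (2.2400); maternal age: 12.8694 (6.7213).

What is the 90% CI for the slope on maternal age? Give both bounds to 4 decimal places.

(1.7380, 24.0008)

Read off: b = 12.8694, SE = 6.7213 for maternal age.
df = n − k − 1 = 140 − 3 − 1 = 136.
t* = t_{0.05, 136} = 1.656135.
Margin = t* × SE = 1.656135 × 6.7213 = 11.131380.
CI: 12.8694 ± 11.131380 → (1.7380, 24.0008).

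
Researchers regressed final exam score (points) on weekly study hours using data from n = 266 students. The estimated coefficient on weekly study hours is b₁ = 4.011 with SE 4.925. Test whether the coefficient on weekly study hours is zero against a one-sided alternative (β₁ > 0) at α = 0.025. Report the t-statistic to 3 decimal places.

H₀: β₁ = 0 vs H₁: β₁ > 0.
t = (b₁ − β₁⁰)/SE = 4.011 / 4.925 = 0.814.
df = n − 2 = 266 − 2 = 264.
One-sided p ≈ 0.2081, which is ≥ 0.025, so fail to reject H₀.
The data do not give significant evidence that the true slope on weekly study hours is positive.

t = 0.814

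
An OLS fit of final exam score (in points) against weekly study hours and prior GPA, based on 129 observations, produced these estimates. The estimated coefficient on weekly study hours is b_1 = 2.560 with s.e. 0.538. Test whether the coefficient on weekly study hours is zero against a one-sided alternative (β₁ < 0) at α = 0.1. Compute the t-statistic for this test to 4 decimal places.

t = 4.7584

H₀: β₁ = 0 vs H₁: β₁ < 0.
t = (b_1 − β₁⁰)/SE = 2.560 / 0.538 = 4.7584.
df = n − k − 1 = 129 − 2 − 1 = 126.
One-sided p ≈ 1.0000, which is ≥ 0.1, so fail to reject H₀.
The data do not give significant evidence that the true slope on weekly study hours is negative, holding the other predictors fixed.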